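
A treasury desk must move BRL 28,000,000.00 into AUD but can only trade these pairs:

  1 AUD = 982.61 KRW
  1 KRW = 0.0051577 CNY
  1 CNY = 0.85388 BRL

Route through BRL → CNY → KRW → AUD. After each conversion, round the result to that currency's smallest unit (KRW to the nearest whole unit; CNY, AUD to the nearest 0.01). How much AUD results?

AUD 6,470,292.78

BRL 28,000,000.00 ÷ 0.85388 = CNY 32,791,492.95
CNY 32,791,492.95 ÷ 0.0051577 = KRW 6,357,774,386
KRW 6,357,774,386 ÷ 982.61 = AUD 6,470,292.78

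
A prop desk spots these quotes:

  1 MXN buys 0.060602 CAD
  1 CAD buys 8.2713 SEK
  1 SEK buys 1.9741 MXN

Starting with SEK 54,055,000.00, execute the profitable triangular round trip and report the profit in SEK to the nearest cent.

Profit: SEK 571,829.25

Profitable loop is SEK → CAD → MXN → SEK:
SEK 54,055,000.00 ÷ 8.2713 = CAD 6,535,248.39
CAD 6,535,248.39 ÷ 0.060602 = MXN 107,838,823.62
MXN 107,838,823.62 ÷ 1.9741 = SEK 54,626,829.25
Profit = SEK 54,626,829.25 − SEK 54,055,000.00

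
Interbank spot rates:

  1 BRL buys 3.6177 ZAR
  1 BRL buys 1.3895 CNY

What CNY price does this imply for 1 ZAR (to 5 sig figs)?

1 ZAR ÷ 3.6177 = 0.276419 BRL
0.276419 BRL × 1.3895 = 0.384084 CNY

ZAR/CNY = 0.38408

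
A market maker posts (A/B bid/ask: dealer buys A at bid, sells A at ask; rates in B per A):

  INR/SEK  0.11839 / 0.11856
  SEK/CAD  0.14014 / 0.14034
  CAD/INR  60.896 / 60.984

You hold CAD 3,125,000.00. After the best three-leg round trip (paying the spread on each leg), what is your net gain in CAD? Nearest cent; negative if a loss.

Net profit: CAD 32,300.53

Best loop CAD → INR → SEK → CAD:
CAD 3,125,000.00 × 60.896 (sell CAD at bid) = INR 190,300,000.00
INR 190,300,000.00 × 0.11839 (sell INR at bid) = SEK 22,529,617.00
SEK 22,529,617.00 × 0.14014 (sell SEK at bid) = CAD 3,157,300.53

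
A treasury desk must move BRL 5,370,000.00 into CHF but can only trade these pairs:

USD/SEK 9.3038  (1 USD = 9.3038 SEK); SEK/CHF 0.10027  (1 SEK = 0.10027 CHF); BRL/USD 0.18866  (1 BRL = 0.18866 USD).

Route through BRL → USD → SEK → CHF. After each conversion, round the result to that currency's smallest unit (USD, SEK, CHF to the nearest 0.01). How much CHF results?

CHF 945,116.83

BRL 5,370,000.00 × 0.18866 = USD 1,013,104.20
USD 1,013,104.20 × 9.3038 = SEK 9,425,718.86
SEK 9,425,718.86 × 0.10027 = CHF 945,116.83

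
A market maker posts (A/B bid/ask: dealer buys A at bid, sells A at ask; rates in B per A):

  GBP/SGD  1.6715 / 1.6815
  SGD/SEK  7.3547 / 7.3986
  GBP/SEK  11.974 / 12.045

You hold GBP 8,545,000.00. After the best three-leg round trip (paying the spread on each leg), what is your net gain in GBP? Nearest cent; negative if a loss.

Net profit: GBP 176,207.23

Best loop GBP → SGD → SEK → GBP:
GBP 8,545,000.00 × 1.6715 (sell GBP at bid) = SGD 14,282,967.50
SGD 14,282,967.50 × 7.3547 (sell SGD at bid) = SEK 105,046,941.07
SEK 105,046,941.07 ÷ 12.045 (buy GBP at ask) = GBP 8,721,207.23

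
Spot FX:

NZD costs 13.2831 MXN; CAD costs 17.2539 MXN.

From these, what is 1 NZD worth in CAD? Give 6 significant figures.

1 NZD × 13.2831 = 13.2831 MXN
13.2831 MXN ÷ 17.2539 = 0.769861 CAD

NZD/CAD = 0.769861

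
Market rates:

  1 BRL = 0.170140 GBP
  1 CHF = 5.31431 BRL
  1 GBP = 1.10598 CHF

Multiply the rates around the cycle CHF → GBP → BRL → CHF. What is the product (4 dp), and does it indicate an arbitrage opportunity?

1.0000 (no arbitrage)

Around CHF → GBP → BRL → CHF: 1 ÷ 1.10598 ÷ 0.170140 ÷ 5.31431 = 0.999999
Product ≈ 1 (deviation 0.000%, within rounding noise).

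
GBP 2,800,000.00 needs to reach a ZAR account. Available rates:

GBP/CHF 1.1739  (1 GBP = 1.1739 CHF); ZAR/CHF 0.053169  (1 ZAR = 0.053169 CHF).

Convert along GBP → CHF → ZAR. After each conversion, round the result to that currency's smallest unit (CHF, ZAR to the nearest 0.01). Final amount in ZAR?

ZAR 61,820,233.59

GBP 2,800,000.00 × 1.1739 = CHF 3,286,920.00
CHF 3,286,920.00 ÷ 0.053169 = ZAR 61,820,233.59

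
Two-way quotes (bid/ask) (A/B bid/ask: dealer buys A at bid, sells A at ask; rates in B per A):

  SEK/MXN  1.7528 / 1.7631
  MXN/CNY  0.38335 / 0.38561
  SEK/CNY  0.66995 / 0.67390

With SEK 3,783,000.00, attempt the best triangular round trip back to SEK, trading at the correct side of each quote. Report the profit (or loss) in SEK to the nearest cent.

Best loop SEK → MXN → CNY → SEK:
SEK 3,783,000.00 × 1.7528 (sell SEK at bid) = MXN 6,630,842.40
MXN 6,630,842.40 × 0.38335 (sell MXN at bid) = CNY 2,541,933.43
CNY 2,541,933.43 ÷ 0.67390 (buy SEK at ask) = SEK 3,771,974.23

Net result: SEK -11,025.77 (no profitable arbitrage after spreads)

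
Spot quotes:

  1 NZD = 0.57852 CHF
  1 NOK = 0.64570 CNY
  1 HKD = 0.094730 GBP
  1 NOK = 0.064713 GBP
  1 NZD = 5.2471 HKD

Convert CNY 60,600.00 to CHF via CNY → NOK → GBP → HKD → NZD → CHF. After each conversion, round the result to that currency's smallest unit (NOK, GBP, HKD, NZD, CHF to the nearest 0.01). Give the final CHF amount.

CNY 60,600.00 ÷ 0.64570 = NOK 93,851.63
NOK 93,851.63 × 0.064713 = GBP 6,073.42
GBP 6,073.42 ÷ 0.094730 = HKD 64,112.95
HKD 64,112.95 ÷ 5.2471 = NZD 12,218.74
NZD 12,218.74 × 0.57852 = CHF 7,068.79

CHF 7,068.79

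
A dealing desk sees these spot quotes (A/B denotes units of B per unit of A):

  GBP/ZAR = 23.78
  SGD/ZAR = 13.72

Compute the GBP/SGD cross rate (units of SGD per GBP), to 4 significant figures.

1 GBP × 23.78 = 23.78 ZAR
23.78 ZAR ÷ 13.72 = 1.73324 SGD

GBP/SGD = 1.733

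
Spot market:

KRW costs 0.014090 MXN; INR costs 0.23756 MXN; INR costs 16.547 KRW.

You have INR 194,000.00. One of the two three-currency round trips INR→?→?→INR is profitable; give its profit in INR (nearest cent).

Profitable loop is INR → MXN → KRW → INR:
INR 194,000.00 × 0.23756 = MXN 46,086.64
MXN 46,086.64 ÷ 0.014090 = KRW 3,270,876
KRW 3,270,876 ÷ 16.547 = INR 197,671.83
Profit = INR 197,671.83 − INR 194,000.00

Profit: INR 3,671.83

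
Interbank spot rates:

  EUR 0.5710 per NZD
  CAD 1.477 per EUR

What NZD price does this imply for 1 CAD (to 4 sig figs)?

CAD/NZD = 1.186

1 CAD ÷ 1.477 = 0.677048 EUR
0.677048 EUR ÷ 0.5710 = 1.18572 NZD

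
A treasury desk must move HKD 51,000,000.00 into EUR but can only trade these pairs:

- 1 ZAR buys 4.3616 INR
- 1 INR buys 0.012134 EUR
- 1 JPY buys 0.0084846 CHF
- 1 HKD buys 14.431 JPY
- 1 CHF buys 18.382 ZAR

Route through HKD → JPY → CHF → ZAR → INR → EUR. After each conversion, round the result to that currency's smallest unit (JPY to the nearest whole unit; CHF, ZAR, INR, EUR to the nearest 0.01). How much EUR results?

HKD 51,000,000.00 × 14.431 = JPY 735,981,000
JPY 735,981,000 × 0.0084846 = CHF 6,244,504.39
CHF 6,244,504.39 × 18.382 = ZAR 114,786,479.70
ZAR 114,786,479.70 × 4.3616 = INR 500,652,709.86
INR 500,652,709.86 × 0.012134 = EUR 6,074,919.98

EUR 6,074,919.98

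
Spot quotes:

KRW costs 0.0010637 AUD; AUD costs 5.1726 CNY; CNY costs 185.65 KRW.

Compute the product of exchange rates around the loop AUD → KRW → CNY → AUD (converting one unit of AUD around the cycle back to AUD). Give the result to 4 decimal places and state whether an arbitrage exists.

0.9790 (arbitrage exists)

Around AUD → KRW → CNY → AUD: 1 ÷ 0.0010637 ÷ 185.65 ÷ 5.1726 = 0.978987
Product < 1; profitable direction is AUD → CNY → KRW → AUD.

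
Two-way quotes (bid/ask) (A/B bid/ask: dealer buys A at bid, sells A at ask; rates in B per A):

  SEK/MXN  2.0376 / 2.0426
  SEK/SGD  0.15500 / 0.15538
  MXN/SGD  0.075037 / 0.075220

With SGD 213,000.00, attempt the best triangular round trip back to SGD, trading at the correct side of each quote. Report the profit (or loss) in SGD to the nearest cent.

Best loop SGD → MXN → SEK → SGD:
SGD 213,000.00 ÷ 0.075220 (buy MXN at ask) = MXN 2,831,693.70
MXN 2,831,693.70 ÷ 2.0426 (buy SEK at ask) = SEK 1,386,318.27
SEK 1,386,318.27 × 0.15500 (sell SEK at bid) = SGD 214,879.33

Net profit: SGD 1,879.33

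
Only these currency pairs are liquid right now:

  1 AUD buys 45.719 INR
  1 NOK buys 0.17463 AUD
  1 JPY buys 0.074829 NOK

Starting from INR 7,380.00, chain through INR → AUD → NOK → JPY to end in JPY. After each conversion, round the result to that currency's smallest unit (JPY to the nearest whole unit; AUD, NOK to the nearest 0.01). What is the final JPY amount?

INR 7,380.00 ÷ 45.719 = AUD 161.42
AUD 161.42 ÷ 0.17463 = NOK 924.35
NOK 924.35 ÷ 0.074829 = JPY 12,353

JPY 12,353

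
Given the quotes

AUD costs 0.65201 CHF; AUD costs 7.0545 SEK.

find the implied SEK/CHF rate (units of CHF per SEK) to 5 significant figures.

SEK/CHF = 0.092425

1 SEK ÷ 7.0545 = 0.141753 AUD
0.141753 AUD × 0.65201 = 0.0924247 CHF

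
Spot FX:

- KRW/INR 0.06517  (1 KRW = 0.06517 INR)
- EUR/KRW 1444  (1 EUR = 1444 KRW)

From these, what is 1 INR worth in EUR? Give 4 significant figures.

INR/EUR = 0.01063

1 INR ÷ 0.06517 = 15.3445 KRW
15.3445 KRW ÷ 1444 = 0.0106264 EUR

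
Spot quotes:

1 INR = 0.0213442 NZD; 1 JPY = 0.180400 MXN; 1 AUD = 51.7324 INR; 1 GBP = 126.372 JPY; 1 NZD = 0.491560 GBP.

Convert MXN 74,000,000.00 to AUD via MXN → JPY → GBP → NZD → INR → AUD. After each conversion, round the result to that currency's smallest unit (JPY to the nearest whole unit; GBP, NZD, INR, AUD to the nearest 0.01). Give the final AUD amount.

MXN 74,000,000.00 ÷ 0.180400 = JPY 410,199,557
JPY 410,199,557 ÷ 126.372 = GBP 3,245,968.70
GBP 3,245,968.70 ÷ 0.491560 = NZD 6,603,402.84
NZD 6,603,402.84 ÷ 0.0213442 = INR 309,376,919.26
INR 309,376,919.26 ÷ 51.7324 = AUD 5,980,331.85

AUD 5,980,331.85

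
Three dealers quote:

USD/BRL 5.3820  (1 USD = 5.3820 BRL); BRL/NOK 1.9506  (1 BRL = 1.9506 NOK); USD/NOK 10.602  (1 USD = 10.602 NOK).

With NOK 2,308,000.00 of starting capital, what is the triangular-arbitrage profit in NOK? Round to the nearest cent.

Profit: NOK 22,835.86

Profitable loop is NOK → BRL → USD → NOK:
NOK 2,308,000.00 ÷ 1.9506 = BRL 1,183,225.67
BRL 1,183,225.67 ÷ 5.3820 = USD 219,848.69
USD 219,848.69 × 10.602 = NOK 2,330,835.86
Profit = NOK 2,330,835.86 − NOK 2,308,000.00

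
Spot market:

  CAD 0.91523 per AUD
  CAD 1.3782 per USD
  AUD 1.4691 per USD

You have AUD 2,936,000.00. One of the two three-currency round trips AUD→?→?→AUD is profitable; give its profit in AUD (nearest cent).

Profit: AUD 73,446.94

Profitable loop is AUD → USD → CAD → AUD:
AUD 2,936,000.00 ÷ 1.4691 = USD 1,998,502.48
USD 1,998,502.48 × 1.3782 = CAD 2,754,336.12
CAD 2,754,336.12 ÷ 0.91523 = AUD 3,009,446.94
Profit = AUD 3,009,446.94 − AUD 2,936,000.00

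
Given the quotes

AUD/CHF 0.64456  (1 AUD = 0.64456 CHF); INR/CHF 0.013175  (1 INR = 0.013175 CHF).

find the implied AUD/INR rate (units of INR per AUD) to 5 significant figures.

AUD/INR = 48.923

1 AUD × 0.64456 = 0.64456 CHF
0.64456 CHF ÷ 0.013175 = 48.923 INR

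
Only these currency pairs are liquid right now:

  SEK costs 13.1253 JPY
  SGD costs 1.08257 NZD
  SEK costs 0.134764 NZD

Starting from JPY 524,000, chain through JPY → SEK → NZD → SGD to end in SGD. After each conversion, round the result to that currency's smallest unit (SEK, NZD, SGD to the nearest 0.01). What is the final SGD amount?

JPY 524,000 ÷ 13.1253 = SEK 39,922.90
SEK 39,922.90 × 0.134764 = NZD 5,380.17
NZD 5,380.17 ÷ 1.08257 = SGD 4,969.81

SGD 4,969.81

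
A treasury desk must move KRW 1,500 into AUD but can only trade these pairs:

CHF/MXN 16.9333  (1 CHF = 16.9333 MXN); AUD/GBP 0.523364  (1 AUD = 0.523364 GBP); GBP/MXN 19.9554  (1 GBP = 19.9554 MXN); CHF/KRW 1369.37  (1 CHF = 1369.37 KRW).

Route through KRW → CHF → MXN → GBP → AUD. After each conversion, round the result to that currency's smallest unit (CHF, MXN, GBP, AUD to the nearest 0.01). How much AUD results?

KRW 1,500 ÷ 1369.37 = CHF 1.10
CHF 1.10 × 16.9333 = MXN 18.63
MXN 18.63 ÷ 19.9554 = GBP 0.93
GBP 0.93 ÷ 0.523364 = AUD 1.78

AUD 1.78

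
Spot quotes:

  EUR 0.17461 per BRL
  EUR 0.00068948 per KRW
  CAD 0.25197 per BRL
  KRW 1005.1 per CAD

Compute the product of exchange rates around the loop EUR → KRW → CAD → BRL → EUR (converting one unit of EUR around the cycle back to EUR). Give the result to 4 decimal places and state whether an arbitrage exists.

1.0000 (no arbitrage)

Around EUR → KRW → CAD → BRL → EUR: 1 ÷ 0.00068948 ÷ 1005.1 ÷ 0.25197 × 0.17461 = 0.999975
Product ≈ 1 (deviation 0.002%, within rounding noise).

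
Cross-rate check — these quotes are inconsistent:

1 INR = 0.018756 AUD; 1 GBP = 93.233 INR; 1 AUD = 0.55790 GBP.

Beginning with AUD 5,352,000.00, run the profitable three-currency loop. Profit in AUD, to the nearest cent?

Profitable loop is AUD → INR → GBP → AUD:
AUD 5,352,000.00 ÷ 0.018756 = INR 285,348,688.42
INR 285,348,688.42 ÷ 93.233 = GBP 3,060,597.52
GBP 3,060,597.52 ÷ 0.55790 = AUD 5,485,924.93
Profit = AUD 5,485,924.93 − AUD 5,352,000.00

Profit: AUD 133,924.93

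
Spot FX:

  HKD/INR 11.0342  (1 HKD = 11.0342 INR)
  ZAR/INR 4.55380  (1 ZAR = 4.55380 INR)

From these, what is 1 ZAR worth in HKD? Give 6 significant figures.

1 ZAR × 4.55380 = 4.5538 INR
4.5538 INR ÷ 11.0342 = 0.412699 HKD

ZAR/HKD = 0.412699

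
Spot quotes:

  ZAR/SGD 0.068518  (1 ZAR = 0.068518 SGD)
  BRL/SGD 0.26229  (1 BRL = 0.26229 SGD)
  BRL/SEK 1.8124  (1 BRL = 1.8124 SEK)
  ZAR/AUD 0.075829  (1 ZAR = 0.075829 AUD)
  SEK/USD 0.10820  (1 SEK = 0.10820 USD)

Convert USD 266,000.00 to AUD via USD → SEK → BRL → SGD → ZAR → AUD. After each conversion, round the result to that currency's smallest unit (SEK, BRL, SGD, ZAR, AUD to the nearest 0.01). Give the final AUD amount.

USD 266,000.00 ÷ 0.10820 = SEK 2,458,410.35
SEK 2,458,410.35 ÷ 1.8124 = BRL 1,356,439.17
BRL 1,356,439.17 × 0.26229 = SGD 355,780.43
SGD 355,780.43 ÷ 0.068518 = ZAR 5,192,510.44
ZAR 5,192,510.44 × 0.075829 = AUD 393,742.87

AUD 393,742.87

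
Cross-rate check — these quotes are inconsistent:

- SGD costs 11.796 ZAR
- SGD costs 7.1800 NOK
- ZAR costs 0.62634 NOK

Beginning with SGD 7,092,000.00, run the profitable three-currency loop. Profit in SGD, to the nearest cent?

Profit: SGD 205,753.58

Profitable loop is SGD → ZAR → NOK → SGD:
SGD 7,092,000.00 × 11.796 = ZAR 83,657,232.00
ZAR 83,657,232.00 × 0.62634 = NOK 52,397,870.69
NOK 52,397,870.69 ÷ 7.1800 = SGD 7,297,753.58
Profit = SGD 7,297,753.58 − SGD 7,092,000.00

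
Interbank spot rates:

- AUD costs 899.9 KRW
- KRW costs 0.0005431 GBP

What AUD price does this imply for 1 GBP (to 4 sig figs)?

GBP/AUD = 2.046

1 GBP ÷ 0.0005431 = 1841.28 KRW
1841.28 KRW ÷ 899.9 = 2.0461 AUD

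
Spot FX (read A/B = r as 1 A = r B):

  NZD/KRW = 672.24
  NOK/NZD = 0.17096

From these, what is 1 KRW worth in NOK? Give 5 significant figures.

KRW/NOK = 0.0087012

1 KRW ÷ 672.24 = 0.00148756 NZD
0.00148756 NZD ÷ 0.17096 = 0.00870124 NOK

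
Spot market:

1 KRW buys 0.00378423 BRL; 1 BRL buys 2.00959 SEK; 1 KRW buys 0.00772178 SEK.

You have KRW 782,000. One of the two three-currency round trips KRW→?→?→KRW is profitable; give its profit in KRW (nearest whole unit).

Profitable loop is KRW → SEK → BRL → KRW:
KRW 782,000 × 0.00772178 = SEK 6,038.43
SEK 6,038.43 ÷ 2.00959 = BRL 3,004.81
BRL 3,004.81 ÷ 0.00378423 = KRW 794,034
Profit = KRW 794,034 − KRW 782,000

Profit: KRW 12,034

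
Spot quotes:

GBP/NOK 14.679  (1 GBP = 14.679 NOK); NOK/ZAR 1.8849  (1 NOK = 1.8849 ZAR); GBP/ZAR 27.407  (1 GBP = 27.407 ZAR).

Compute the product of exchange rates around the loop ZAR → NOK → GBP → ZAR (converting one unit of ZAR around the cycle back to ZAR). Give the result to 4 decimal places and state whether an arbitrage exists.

0.9906 (arbitrage exists)

Around ZAR → NOK → GBP → ZAR: 1 ÷ 1.8849 ÷ 14.679 × 27.407 = 0.990551
Product < 1; profitable direction is ZAR → GBP → NOK → ZAR.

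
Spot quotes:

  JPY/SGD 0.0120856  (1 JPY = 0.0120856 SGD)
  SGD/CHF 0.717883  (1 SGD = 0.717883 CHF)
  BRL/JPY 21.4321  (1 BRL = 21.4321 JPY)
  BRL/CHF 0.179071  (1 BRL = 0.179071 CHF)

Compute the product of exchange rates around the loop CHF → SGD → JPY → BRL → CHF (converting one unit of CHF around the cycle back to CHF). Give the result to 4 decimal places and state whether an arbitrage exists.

Around CHF → SGD → JPY → BRL → CHF: 1 ÷ 0.717883 ÷ 0.0120856 ÷ 21.4321 × 0.179071 = 0.963027
Product < 1; profitable direction is CHF → BRL → JPY → SGD → CHF.

0.9630 (arbitrage exists)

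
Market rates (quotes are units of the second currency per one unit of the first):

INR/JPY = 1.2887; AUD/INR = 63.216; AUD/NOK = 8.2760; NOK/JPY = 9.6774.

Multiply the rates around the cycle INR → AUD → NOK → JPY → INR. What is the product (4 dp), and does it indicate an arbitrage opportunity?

0.9831 (arbitrage exists)

Around INR → AUD → NOK → JPY → INR: 1 ÷ 63.216 × 8.2760 × 9.6774 ÷ 1.2887 = 0.983106
Product < 1; profitable direction is INR → JPY → NOK → AUD → INR.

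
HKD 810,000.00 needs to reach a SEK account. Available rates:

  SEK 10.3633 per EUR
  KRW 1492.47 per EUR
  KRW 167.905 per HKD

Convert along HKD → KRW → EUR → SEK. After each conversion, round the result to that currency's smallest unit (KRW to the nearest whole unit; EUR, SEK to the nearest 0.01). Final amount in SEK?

HKD 810,000.00 × 167.905 = KRW 136,003,050
KRW 136,003,050 ÷ 1492.47 = EUR 91,126.15
EUR 91,126.15 × 10.3633 = SEK 944,367.63

SEK 944,367.63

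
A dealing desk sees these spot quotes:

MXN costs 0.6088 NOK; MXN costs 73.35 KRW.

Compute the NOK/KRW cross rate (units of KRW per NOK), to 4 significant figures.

NOK/KRW = 120.5

1 NOK ÷ 0.6088 = 1.64258 MXN
1.64258 MXN × 73.35 = 120.483 KRW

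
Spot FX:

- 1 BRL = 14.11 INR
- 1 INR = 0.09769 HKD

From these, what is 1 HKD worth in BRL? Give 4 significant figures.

1 HKD ÷ 0.09769 = 10.2365 INR
10.2365 INR ÷ 14.11 = 0.725476 BRL

HKD/BRL = 0.7255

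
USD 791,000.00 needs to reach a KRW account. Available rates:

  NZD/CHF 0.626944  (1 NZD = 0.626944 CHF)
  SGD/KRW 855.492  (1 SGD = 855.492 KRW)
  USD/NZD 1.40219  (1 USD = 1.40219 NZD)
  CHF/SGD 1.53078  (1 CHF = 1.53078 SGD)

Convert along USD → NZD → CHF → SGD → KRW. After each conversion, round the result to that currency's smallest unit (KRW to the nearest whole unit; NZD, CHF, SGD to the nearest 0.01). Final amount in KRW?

KRW 910,627,638

USD 791,000.00 × 1.40219 = NZD 1,109,132.29
NZD 1,109,132.29 × 0.626944 = CHF 695,363.83
CHF 695,363.83 × 1.53078 = SGD 1,064,449.04
SGD 1,064,449.04 × 855.492 = KRW 910,627,638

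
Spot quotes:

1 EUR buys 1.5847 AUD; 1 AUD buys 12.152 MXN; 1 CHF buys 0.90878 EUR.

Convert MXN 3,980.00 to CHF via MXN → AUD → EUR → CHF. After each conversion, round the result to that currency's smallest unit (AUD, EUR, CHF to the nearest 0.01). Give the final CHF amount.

MXN 3,980.00 ÷ 12.152 = AUD 327.52
AUD 327.52 ÷ 1.5847 = EUR 206.68
EUR 206.68 ÷ 0.90878 = CHF 227.43

CHF 227.43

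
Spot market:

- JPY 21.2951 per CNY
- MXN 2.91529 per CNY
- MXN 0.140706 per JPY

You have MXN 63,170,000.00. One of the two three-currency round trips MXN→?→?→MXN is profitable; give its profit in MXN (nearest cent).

Profit: MXN 1,756,413.73

Profitable loop is MXN → CNY → JPY → MXN:
MXN 63,170,000.00 ÷ 2.91529 = CNY 21,668,513.25
CNY 21,668,513.25 × 21.2951 = JPY 461,433,157
JPY 461,433,157 × 0.140706 = MXN 64,926,413.73
Profit = MXN 64,926,413.73 − MXN 63,170,000.00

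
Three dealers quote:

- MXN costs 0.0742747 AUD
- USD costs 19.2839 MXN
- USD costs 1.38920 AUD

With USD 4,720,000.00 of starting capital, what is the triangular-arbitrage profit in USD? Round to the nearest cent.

Profitable loop is USD → MXN → AUD → USD:
USD 4,720,000.00 × 19.2839 = MXN 91,020,008.00
MXN 91,020,008.00 × 0.0742747 = AUD 6,760,483.79
AUD 6,760,483.79 ÷ 1.38920 = USD 4,866,458.24
Profit = USD 4,866,458.24 − USD 4,720,000.00

Profit: USD 146,458.24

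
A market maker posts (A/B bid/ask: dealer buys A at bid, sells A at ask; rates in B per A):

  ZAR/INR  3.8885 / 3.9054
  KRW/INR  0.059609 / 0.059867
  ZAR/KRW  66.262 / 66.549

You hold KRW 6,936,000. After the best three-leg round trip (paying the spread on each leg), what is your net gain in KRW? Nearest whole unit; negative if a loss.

Best loop KRW → INR → ZAR → KRW:
KRW 6,936,000 × 0.059609 (sell KRW at bid) = INR 413,448.02
INR 413,448.02 ÷ 3.9054 (buy ZAR at ask) = ZAR 105,865.73
ZAR 105,865.73 × 66.262 (sell ZAR at bid) = KRW 7,014,875

Net profit: KRW 78,875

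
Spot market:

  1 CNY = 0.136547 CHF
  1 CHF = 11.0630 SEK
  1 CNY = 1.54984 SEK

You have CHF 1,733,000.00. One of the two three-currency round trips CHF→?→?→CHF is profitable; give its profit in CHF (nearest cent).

Profit: CHF 44,994.25

Profitable loop is CHF → CNY → SEK → CHF:
CHF 1,733,000.00 ÷ 0.136547 = CNY 12,691,600.69
CNY 12,691,600.69 × 1.54984 = SEK 19,669,950.42
SEK 19,669,950.42 ÷ 11.0630 = CHF 1,777,994.25
Profit = CHF 1,777,994.25 − CHF 1,733,000.00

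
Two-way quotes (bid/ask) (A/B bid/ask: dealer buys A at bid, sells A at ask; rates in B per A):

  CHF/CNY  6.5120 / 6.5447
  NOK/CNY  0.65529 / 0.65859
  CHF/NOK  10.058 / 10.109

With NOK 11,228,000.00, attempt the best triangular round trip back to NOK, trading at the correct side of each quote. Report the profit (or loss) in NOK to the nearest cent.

Best loop NOK → CNY → CHF → NOK:
NOK 11,228,000.00 × 0.65529 (sell NOK at bid) = CNY 7,357,596.12
CNY 7,357,596.12 ÷ 6.5447 (buy CHF at ask) = CHF 1,124,206.78
CHF 1,124,206.78 × 10.058 (sell CHF at bid) = NOK 11,307,271.80

Net profit: NOK 79,271.80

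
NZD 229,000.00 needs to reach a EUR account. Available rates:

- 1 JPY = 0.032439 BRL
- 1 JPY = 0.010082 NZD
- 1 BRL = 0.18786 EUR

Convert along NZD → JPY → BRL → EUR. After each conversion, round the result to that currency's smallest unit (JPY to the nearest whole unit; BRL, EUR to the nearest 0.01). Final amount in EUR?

NZD 229,000.00 ÷ 0.010082 = JPY 22,713,747
JPY 22,713,747 × 0.032439 = BRL 736,811.24
BRL 736,811.24 × 0.18786 = EUR 138,417.36

EUR 138,417.36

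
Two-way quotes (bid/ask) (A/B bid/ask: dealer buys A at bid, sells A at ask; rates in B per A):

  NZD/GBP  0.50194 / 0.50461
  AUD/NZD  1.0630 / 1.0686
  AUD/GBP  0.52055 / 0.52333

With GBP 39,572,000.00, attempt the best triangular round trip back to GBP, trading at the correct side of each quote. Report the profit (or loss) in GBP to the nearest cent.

Best loop GBP → AUD → NZD → GBP:
GBP 39,572,000.00 ÷ 0.52333 (buy AUD at ask) = AUD 75,615,768.25
AUD 75,615,768.25 × 1.0630 (sell AUD at bid) = NZD 80,379,561.65
NZD 80,379,561.65 × 0.50194 (sell NZD at bid) = GBP 40,345,717.18

Net profit: GBP 773,717.18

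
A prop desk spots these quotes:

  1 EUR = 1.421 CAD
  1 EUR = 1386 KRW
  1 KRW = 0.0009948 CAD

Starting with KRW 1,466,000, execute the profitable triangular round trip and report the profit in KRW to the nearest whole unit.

Profitable loop is KRW → EUR → CAD → KRW:
KRW 1,466,000 ÷ 1386 = EUR 1,057.72
EUR 1,057.72 × 1.421 = CAD 1,503.02
CAD 1,503.02 ÷ 0.0009948 = KRW 1,510,877
Profit = KRW 1,510,877 − KRW 1,466,000

Profit: KRW 44,877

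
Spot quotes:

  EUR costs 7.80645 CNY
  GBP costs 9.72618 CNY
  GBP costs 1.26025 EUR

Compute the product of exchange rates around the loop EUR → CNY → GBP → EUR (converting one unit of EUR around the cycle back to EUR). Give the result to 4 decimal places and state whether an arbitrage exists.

1.0115 (arbitrage exists)

Around EUR → CNY → GBP → EUR: 1 × 7.80645 ÷ 9.72618 × 1.26025 = 1.011505
Product > 1; profitable direction is EUR → CNY → GBP → EUR.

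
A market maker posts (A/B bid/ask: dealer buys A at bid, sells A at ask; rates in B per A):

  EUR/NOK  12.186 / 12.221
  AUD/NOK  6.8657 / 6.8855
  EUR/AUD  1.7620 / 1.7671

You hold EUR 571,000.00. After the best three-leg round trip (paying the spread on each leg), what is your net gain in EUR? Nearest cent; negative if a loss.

Best loop EUR → NOK → AUD → EUR:
EUR 571,000.00 × 12.186 (sell EUR at bid) = NOK 6,958,206.00
NOK 6,958,206.00 ÷ 6.8855 (buy AUD at ask) = AUD 1,010,559.29
AUD 1,010,559.29 ÷ 1.7671 (buy EUR at ask) = EUR 571,874.42

Net profit: EUR 874.42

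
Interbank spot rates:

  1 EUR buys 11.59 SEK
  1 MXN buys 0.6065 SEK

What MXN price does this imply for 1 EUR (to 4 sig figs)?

1 EUR × 11.59 = 11.59 SEK
11.59 SEK ÷ 0.6065 = 19.1096 MXN

EUR/MXN = 19.11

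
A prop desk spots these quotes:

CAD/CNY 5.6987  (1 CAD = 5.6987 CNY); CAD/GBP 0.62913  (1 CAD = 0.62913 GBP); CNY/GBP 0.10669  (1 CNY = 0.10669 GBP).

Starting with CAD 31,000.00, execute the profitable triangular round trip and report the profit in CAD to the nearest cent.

Profitable loop is CAD → GBP → CNY → CAD:
CAD 31,000.00 × 0.62913 = GBP 19,503.03
GBP 19,503.03 ÷ 0.10669 = CNY 182,800.92
CNY 182,800.92 ÷ 5.6987 = CAD 32,077.65
Profit = CAD 32,077.65 − CAD 31,000.00

Profit: CAD 1,077.65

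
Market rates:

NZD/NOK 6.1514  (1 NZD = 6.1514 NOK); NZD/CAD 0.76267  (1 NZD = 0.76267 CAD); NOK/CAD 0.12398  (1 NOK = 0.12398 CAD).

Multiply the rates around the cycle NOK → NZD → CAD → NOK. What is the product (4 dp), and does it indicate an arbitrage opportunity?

1.0000 (no arbitrage)

Around NOK → NZD → CAD → NOK: 1 ÷ 6.1514 × 0.76267 ÷ 0.12398 = 1.000025
Product ≈ 1 (deviation 0.003%, within rounding noise).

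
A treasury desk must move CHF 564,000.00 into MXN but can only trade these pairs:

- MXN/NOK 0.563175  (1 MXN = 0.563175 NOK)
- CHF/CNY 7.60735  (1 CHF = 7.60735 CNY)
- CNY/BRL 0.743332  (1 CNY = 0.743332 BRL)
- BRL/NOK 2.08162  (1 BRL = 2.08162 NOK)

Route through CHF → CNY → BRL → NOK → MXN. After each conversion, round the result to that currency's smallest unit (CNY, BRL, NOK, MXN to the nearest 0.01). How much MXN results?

CHF 564,000.00 × 7.60735 = CNY 4,290,545.40
CNY 4,290,545.40 × 0.743332 = BRL 3,189,299.69
BRL 3,189,299.69 × 2.08162 = NOK 6,638,910.02
NOK 6,638,910.02 ÷ 0.563175 = MXN 11,788,360.67

MXN 11,788,360.67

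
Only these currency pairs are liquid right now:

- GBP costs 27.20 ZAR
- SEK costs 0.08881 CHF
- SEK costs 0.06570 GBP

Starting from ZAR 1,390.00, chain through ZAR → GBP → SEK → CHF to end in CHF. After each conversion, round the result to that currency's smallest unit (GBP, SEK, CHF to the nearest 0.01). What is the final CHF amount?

ZAR 1,390.00 ÷ 27.20 = GBP 51.10
GBP 51.10 ÷ 0.06570 = SEK 777.78
SEK 777.78 × 0.08881 = CHF 69.07

CHF 69.07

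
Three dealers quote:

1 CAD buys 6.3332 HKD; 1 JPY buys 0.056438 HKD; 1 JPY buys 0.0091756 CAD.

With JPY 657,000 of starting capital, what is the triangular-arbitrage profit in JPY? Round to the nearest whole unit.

Profitable loop is JPY → CAD → HKD → JPY:
JPY 657,000 × 0.0091756 = CAD 6,028.37
CAD 6,028.37 × 6.3332 = HKD 38,178.87
HKD 38,178.87 ÷ 0.056438 = JPY 676,474
Profit = JPY 676,474 − JPY 657,000

Profit: JPY 19,474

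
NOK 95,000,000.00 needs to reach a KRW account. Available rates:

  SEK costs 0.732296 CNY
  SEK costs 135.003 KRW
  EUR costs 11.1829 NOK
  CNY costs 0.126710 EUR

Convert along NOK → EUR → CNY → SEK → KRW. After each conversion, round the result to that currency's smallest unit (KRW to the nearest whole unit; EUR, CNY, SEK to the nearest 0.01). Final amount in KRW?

KRW 12,359,902,083

NOK 95,000,000.00 ÷ 11.1829 = EUR 8,495,113.07
EUR 8,495,113.07 ÷ 0.126710 = CNY 67,043,746.11
CNY 67,043,746.11 ÷ 0.732296 = SEK 91,552,795.74
SEK 91,552,795.74 × 135.003 = KRW 12,359,902,083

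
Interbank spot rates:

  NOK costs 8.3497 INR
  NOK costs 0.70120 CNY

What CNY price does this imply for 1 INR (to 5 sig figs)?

1 INR ÷ 8.3497 = 0.119765 NOK
0.119765 NOK × 0.70120 = 0.0839791 CNY

INR/CNY = 0.083979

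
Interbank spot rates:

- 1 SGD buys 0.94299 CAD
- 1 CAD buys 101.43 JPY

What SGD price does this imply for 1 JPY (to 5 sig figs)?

1 JPY ÷ 101.43 = 0.00985902 CAD
0.00985902 CAD ÷ 0.94299 = 0.0104551 SGD

JPY/SGD = 0.010455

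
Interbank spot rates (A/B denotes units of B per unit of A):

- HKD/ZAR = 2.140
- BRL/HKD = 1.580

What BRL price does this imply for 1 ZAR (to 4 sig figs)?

ZAR/BRL = 0.2958

1 ZAR ÷ 2.140 = 0.46729 HKD
0.46729 HKD ÷ 1.580 = 0.295753 BRL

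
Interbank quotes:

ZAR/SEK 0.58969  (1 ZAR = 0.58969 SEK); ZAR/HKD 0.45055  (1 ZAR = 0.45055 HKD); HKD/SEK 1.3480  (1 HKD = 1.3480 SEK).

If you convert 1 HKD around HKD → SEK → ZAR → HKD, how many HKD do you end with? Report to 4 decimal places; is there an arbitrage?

Around HKD → SEK → ZAR → HKD: 1 × 1.3480 ÷ 0.58969 × 0.45055 = 1.029933
Product > 1; profitable direction is HKD → SEK → ZAR → HKD.

1.0299 (arbitrage exists)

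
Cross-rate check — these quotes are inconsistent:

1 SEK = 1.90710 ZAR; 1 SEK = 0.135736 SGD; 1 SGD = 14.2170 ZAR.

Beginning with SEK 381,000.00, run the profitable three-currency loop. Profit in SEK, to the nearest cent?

Profitable loop is SEK → SGD → ZAR → SEK:
SEK 381,000.00 × 0.135736 = SGD 51,715.42
SGD 51,715.42 × 14.2170 = ZAR 735,238.07
ZAR 735,238.07 ÷ 1.90710 = SEK 385,526.75
Profit = SEK 385,526.75 − SEK 381,000.00

Profit: SEK 4,526.75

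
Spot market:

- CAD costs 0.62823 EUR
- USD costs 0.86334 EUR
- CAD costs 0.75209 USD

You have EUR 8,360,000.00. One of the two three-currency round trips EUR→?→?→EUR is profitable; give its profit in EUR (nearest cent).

Profit: EUR 280,508.13

Profitable loop is EUR → CAD → USD → EUR:
EUR 8,360,000.00 ÷ 0.62823 = CAD 13,307,228.24
CAD 13,307,228.24 × 0.75209 = USD 10,008,233.29
USD 10,008,233.29 × 0.86334 = EUR 8,640,508.13
Profit = EUR 8,640,508.13 − EUR 8,360,000.00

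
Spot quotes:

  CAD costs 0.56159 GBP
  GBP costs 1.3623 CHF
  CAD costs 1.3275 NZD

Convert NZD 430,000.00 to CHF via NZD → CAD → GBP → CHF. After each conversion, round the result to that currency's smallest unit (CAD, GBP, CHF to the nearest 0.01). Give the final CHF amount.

CHF 247,814.13

NZD 430,000.00 ÷ 1.3275 = CAD 323,917.14
CAD 323,917.14 × 0.56159 = GBP 181,908.63
GBP 181,908.63 × 1.3623 = CHF 247,814.13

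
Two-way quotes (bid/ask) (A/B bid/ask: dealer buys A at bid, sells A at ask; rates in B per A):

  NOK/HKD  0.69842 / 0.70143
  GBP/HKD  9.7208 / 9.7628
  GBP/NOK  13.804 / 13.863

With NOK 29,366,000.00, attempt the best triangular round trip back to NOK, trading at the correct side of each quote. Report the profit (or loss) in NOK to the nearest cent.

Best loop NOK → GBP → HKD → NOK:
NOK 29,366,000.00 ÷ 13.863 (buy GBP at ask) = GBP 2,118,300.51
GBP 2,118,300.51 × 9.7208 (sell GBP at bid) = HKD 20,591,575.62
HKD 20,591,575.62 ÷ 0.70143 (buy NOK at ask) = NOK 29,356,565.33

Net result: NOK -9,434.67 (no profitable arbitrage after spreads)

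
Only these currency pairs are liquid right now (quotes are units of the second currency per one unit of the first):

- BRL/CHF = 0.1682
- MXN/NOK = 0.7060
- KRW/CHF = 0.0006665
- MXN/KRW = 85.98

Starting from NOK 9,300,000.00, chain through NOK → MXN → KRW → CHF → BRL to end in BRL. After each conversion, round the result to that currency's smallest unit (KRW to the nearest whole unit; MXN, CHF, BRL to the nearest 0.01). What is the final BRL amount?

BRL 4,487,969.02

NOK 9,300,000.00 ÷ 0.7060 = MXN 13,172,804.53
MXN 13,172,804.53 × 85.98 = KRW 1,132,597,733
KRW 1,132,597,733 × 0.0006665 = CHF 754,876.39
CHF 754,876.39 ÷ 0.1682 = BRL 4,487,969.02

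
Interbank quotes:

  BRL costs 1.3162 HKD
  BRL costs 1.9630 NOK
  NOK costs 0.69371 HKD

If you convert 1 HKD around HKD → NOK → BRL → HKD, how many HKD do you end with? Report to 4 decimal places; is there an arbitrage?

0.9665 (arbitrage exists)

Around HKD → NOK → BRL → HKD: 1 ÷ 0.69371 ÷ 1.9630 × 1.3162 = 0.966548
Product < 1; profitable direction is HKD → BRL → NOK → HKD.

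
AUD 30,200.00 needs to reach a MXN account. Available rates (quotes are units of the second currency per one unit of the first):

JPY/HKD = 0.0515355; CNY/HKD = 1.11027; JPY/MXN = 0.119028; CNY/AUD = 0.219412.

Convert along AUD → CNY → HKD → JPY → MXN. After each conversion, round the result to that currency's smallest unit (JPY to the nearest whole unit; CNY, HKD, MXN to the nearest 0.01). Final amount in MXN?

MXN 352,953.73

AUD 30,200.00 ÷ 0.219412 = CNY 137,640.60
CNY 137,640.60 × 1.11027 = HKD 152,818.23
HKD 152,818.23 ÷ 0.0515355 = JPY 2,965,300
JPY 2,965,300 × 0.119028 = MXN 352,953.73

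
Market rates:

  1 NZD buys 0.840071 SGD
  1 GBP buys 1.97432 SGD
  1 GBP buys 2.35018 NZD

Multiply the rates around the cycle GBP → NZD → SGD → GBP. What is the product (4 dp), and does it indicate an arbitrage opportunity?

Around GBP → NZD → SGD → GBP: 1 × 2.35018 × 0.840071 ÷ 1.97432 = 0.999999
Product ≈ 1 (deviation 0.000%, within rounding noise).

1.0000 (no arbitrage)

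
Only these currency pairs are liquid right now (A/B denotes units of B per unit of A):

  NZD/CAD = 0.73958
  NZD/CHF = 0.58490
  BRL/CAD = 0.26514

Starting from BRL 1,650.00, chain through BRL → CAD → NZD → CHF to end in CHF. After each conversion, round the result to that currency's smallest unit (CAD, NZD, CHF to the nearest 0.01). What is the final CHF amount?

CHF 345.98

BRL 1,650.00 × 0.26514 = CAD 437.48
CAD 437.48 ÷ 0.73958 = NZD 591.52
NZD 591.52 × 0.58490 = CHF 345.98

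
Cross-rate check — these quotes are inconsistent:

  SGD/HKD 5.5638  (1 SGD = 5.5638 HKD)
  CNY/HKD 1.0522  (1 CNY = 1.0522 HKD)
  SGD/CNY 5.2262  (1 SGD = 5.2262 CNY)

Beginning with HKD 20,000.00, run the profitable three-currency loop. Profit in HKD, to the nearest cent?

Profitable loop is HKD → CNY → SGD → HKD:
HKD 20,000.00 ÷ 1.0522 = CNY 19,007.79
CNY 19,007.79 ÷ 5.2262 = SGD 3,637.02
SGD 3,637.02 × 5.5638 = HKD 20,235.65
Profit = HKD 20,235.65 − HKD 20,000.00

Profit: HKD 235.65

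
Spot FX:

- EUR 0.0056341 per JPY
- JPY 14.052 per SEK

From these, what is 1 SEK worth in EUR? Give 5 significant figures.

1 SEK × 14.052 = 14.052 JPY
14.052 JPY × 0.0056341 = 0.0791704 EUR

SEK/EUR = 0.079170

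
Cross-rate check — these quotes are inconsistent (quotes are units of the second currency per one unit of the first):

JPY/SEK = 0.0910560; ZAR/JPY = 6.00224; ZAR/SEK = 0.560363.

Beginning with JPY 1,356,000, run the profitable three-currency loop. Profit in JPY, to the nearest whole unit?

Profitable loop is JPY → ZAR → SEK → JPY:
JPY 1,356,000 ÷ 6.00224 = ZAR 225,915.66
ZAR 225,915.66 × 0.560363 = SEK 126,594.78
SEK 126,594.78 ÷ 0.0910560 = JPY 1,390,296
Profit = JPY 1,390,296 − JPY 1,356,000

Profit: JPY 34,296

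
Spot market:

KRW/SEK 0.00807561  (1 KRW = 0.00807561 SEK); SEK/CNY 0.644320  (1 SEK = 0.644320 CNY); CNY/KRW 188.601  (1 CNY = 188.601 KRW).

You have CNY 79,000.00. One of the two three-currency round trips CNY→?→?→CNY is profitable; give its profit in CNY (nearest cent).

Profitable loop is CNY → SEK → KRW → CNY:
CNY 79,000.00 ÷ 0.644320 = SEK 122,609.88
SEK 122,609.88 ÷ 0.00807561 = KRW 15,182,740
KRW 15,182,740 ÷ 188.601 = CNY 80,501.90
Profit = CNY 80,501.90 − CNY 79,000.00

Profit: CNY 1,501.90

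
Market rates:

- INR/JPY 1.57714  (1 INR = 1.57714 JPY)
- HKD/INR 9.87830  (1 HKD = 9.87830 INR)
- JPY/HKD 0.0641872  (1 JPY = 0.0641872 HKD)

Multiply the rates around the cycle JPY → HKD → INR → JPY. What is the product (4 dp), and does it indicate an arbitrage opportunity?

Around JPY → HKD → INR → JPY: 1 × 0.0641872 × 9.87830 × 1.57714 = 1.000002
Product ≈ 1 (deviation 0.000%, within rounding noise).

1.0000 (no arbitrage)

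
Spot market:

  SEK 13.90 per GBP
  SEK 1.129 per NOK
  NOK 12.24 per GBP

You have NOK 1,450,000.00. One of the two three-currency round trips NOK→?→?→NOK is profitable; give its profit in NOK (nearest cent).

Profitable loop is NOK → GBP → SEK → NOK:
NOK 1,450,000.00 ÷ 12.24 = GBP 118,464.05
GBP 118,464.05 × 13.90 = SEK 1,646,650.33
SEK 1,646,650.33 ÷ 1.129 = NOK 1,458,503.39
Profit = NOK 1,458,503.39 − NOK 1,450,000.00

Profit: NOK 8,503.39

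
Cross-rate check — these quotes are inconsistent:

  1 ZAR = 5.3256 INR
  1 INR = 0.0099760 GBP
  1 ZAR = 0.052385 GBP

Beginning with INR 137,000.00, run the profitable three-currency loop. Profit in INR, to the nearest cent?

Profit: INR 1,943.62

Profitable loop is INR → GBP → ZAR → INR:
INR 137,000.00 × 0.0099760 = GBP 1,366.71
GBP 1,366.71 ÷ 0.052385 = ZAR 26,089.76
ZAR 26,089.76 × 5.3256 = INR 138,943.62
Profit = INR 138,943.62 − INR 137,000.00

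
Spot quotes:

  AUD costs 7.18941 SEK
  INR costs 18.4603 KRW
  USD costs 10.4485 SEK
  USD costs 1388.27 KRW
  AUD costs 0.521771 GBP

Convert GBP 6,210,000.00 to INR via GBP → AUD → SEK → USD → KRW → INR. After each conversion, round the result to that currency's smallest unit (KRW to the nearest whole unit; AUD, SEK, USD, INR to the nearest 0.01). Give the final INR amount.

GBP 6,210,000.00 ÷ 0.521771 = AUD 11,901,773.00
AUD 11,901,773.00 × 7.18941 = SEK 85,566,725.82
SEK 85,566,725.82 ÷ 10.4485 = USD 8,189,378.94
USD 8,189,378.94 × 1388.27 = KRW 11,369,069,101
KRW 11,369,069,101 ÷ 18.4603 = INR 615,865,890.64

INR 615,865,890.64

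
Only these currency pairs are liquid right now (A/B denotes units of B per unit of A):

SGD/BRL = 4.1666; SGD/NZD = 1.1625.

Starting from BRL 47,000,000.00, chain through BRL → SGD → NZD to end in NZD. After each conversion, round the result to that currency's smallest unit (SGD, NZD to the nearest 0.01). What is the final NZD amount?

BRL 47,000,000.00 ÷ 4.1666 = SGD 11,280,180.48
SGD 11,280,180.48 × 1.1625 = NZD 13,113,209.81

NZD 13,113,209.81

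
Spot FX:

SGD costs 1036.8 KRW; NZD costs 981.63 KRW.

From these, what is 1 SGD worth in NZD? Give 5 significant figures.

SGD/NZD = 1.0562

1 SGD × 1036.8 = 1036.8 KRW
1036.8 KRW ÷ 981.63 = 1.0562 NZD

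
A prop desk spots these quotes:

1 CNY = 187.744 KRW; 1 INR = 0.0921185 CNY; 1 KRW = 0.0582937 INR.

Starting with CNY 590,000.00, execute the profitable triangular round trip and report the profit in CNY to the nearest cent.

Profit: CNY 4,821.36

Profitable loop is CNY → KRW → INR → CNY:
CNY 590,000.00 × 187.744 = KRW 110,768,960
KRW 110,768,960 × 0.0582937 = INR 6,457,132.52
INR 6,457,132.52 × 0.0921185 = CNY 594,821.36
Profit = CNY 594,821.36 − CNY 590,000.00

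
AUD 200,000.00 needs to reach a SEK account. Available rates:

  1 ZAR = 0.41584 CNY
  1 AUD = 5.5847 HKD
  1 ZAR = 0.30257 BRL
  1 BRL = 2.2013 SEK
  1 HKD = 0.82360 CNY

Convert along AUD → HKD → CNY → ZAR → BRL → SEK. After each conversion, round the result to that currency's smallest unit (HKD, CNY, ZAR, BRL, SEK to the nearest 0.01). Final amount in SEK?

AUD 200,000.00 × 5.5847 = HKD 1,116,940.00
HKD 1,116,940.00 × 0.82360 = CNY 919,911.78
CNY 919,911.78 ÷ 0.41584 = ZAR 2,212,177.23
ZAR 2,212,177.23 × 0.30257 = BRL 669,338.46
BRL 669,338.46 × 2.2013 = SEK 1,473,414.75

SEK 1,473,414.75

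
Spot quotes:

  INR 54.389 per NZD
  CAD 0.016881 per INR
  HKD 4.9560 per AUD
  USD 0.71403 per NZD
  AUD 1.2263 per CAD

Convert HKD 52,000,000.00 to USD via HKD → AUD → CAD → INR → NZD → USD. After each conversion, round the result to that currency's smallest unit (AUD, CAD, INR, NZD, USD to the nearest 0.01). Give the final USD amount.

HKD 52,000,000.00 ÷ 4.9560 = AUD 10,492,332.53
AUD 10,492,332.53 ÷ 1.2263 = CAD 8,556,089.48
CAD 8,556,089.48 ÷ 0.016881 = INR 506,847,312.36
INR 506,847,312.36 ÷ 54.389 = NZD 9,318,930.53
NZD 9,318,930.53 × 0.71403 = USD 6,653,995.97

USD 6,653,995.97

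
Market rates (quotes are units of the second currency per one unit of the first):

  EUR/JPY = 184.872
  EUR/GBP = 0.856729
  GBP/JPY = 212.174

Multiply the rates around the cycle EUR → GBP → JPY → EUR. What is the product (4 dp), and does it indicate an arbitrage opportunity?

Around EUR → GBP → JPY → EUR: 1 × 0.856729 × 212.174 ÷ 184.872 = 0.983251
Product < 1; profitable direction is EUR → JPY → GBP → EUR.

0.9833 (arbitrage exists)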